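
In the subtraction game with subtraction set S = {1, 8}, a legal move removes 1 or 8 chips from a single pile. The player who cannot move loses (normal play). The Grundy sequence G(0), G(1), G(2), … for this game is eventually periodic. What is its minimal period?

G(0) = 0
G(1) = mex{0} = 1
G(2) = mex{1} = 0
G(3) = mex{0} = 1
G(4) = mex{1} = 0
G(5) = mex{0} = 1
G(6) = mex{1} = 0
G(7) = mex{0} = 1
G(8) = mex{1,0} = 2
G(9) = mex{2,1} = 0
G(10) = mex{0,0} = 1
G(11) = mex{1,1} = 0
G(12) = mex{0,0} = 1
G(13) = mex{1,1} = 0
G(14) = mex{0,0} = 1
G(15) = mex{1,1} = 0
G(16) = mex{0,2} = 1
G(17) = mex{1,0} = 2
G(18) = mex{2,1} = 0
G(19) = mex{0,0} = 1
G(n+9) = G(n) holds for n = 0,…,7 (a full window of length max(S) = 8), so the sequence is purely periodic with period 9.

9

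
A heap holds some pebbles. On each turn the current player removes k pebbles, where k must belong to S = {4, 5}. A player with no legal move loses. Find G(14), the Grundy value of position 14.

1

G(0) = 0
G(1) = mex{} = 0
G(2) = mex{} = 0
G(3) = mex{} = 0
G(4) = mex{0} = 1
G(5) = mex{0,0} = 1
G(6) = mex{0,0} = 1
G(7) = mex{0,0} = 1
G(8) = mex{1,0} = 2
G(9) = mex{1,1} = 0
G(10) = mex{1,1} = 0
G(11) = mex{1,1} = 0
G(12) = mex{2,1} = 0
G(13) = mex{0,2} = 1
G(14) = mex{0,0} = 1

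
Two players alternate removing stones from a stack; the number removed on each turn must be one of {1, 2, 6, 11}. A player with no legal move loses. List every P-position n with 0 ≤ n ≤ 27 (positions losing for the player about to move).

G(0) = 0
G(1) = mex{0} = 1
G(2) = mex{1,0} = 2
G(3) = mex{2,1} = 0
G(4) = mex{0,2} = 1
G(5) = mex{1,0} = 2
G(6) = mex{2,1,0} = 3
G(7) = mex{3,2,1} = 0
G(8) = mex{0,3,2} = 1
G(9) = mex{1,0,0} = 2
G(10) = mex{2,1,1} = 0
G(11) = mex{0,2,2,0} = 1
G(12) = mex{1,0,3,1} = 2
G(13) = mex{2,1,0,2} = 3
G(14) = mex{3,2,1,0} = 4
G(15) = mex{4,3,2,1} = 0
G(16) = mex{0,4,0,2} = 1
G(17) = mex{1,0,1,3} = 2
G(18) = mex{2,1,2,0} = 3
G(19) = mex{3,2,3,1} = 0
G(20) = mex{0,3,4,2} = 1
G(21) = mex{1,0,0,0} = 2
G(22) = mex{2,1,1,1} = 0
G(23) = mex{0,2,2,2} = 1
G(24) = mex{1,0,3,3} = 2
G(25) = mex{2,1,0,4} = 3
G(26) = mex{3,2,1,0} = 4
G(27) = mex{4,3,2,1} = 0
P-positions are exactly the n with G(n) = 0.

0, 3, 7, 10, 15, 19, 22, 27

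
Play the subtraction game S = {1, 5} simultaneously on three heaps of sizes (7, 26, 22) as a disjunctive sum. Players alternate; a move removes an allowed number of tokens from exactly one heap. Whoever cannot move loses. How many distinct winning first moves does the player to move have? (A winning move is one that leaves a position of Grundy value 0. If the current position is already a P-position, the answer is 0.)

All heaps use S = {1, 5}:
G(0) = 0
G(1) = mex{0} = 1
G(2) = mex{1} = 0
G(3) = mex{0} = 1
G(4) = mex{1} = 0
G(5) = mex{0,0} = 1
G(6) = mex{1,1} = 0
G(7) = mex{0,0} = 1
G(8) = mex{1,1} = 0
G(9) = mex{0,0} = 1
G(10) = mex{1,1} = 0
G(11) = mex{0,0} = 1
G(12) = mex{1,1} = 0
G(13) = mex{0,0} = 1
G(14) = mex{1,1} = 0
G(15) = mex{0,0} = 1
G(16) = mex{1,1} = 0
G(17) = mex{0,0} = 1
G(18) = mex{1,1} = 0
G(19) = mex{0,0} = 1
G(20) = mex{1,1} = 0
G(21) = mex{0,0} = 1
G(22) = mex{1,1} = 0
G(23) = mex{0,0} = 1
G(24) = mex{1,1} = 0
G(25) = mex{0,0} = 1
G(26) = mex{1,1} = 0
Heap A: G(7) = 1.
Heap B: G(26) = 0.
Heap C: G(22) = 0.
Combined Grundy value = 1 ⊕ 0 ⊕ 0 = 1.
A winning move leaves total XOR = 0, i.e. changes one component's Grundy value g to g ⊕ X where X is the current total.
Heap A: need g' = 1⊕1 = 0. Options: 7−1→G=0, 7−5→G=0. Hits: 2.
Heap B: need g' = 0⊕1 = 1. Options: 26−1→G=1, 26−5→G=1. Hits: 2.
Heap C: need g' = 0⊕1 = 1. Options: 22−1→G=1, 22−5→G=1. Hits: 2.

6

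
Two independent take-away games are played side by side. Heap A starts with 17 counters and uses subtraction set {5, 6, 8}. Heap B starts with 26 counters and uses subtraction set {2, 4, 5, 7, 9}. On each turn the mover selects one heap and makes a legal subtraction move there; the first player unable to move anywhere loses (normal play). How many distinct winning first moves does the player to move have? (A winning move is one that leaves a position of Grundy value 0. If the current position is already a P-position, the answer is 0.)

3

Heap A, S = {5, 6, 8}:
n :  0  1  2  3  4  5  6  7  8  9 10 11 12 13 14 15 16 17
G :  0  0  0  0  0  1  1  1  1  1  2  2  2  0  0  0  0  0
G_A(17) = 0.
Heap B, S = {2, 4, 5, 7, 9}:
n :  0  1  2  3  4  5  6  7  8  9 10 11 12 13 14 15 16 17 18 19 20 21 22 23 24 25 26
G :  0  0  1  1  2  2  3  3  4  4  5  0  0  1  1  2  2  3  3  4  4  5  0  0  1  1  2
G_B(26) = 2.
Combined Grundy value = 0 ⊕ 2 = 2.
A winning move leaves total XOR = 0, i.e. changes one component's Grundy value g to g ⊕ X where X is the current total.
Heap A: need g' = 0⊕2 = 2. Options: 17−5→G=2, 17−6→G=2, 17−8→G=1. Hits: 2.
Heap B: need g' = 2⊕2 = 0. Options: 26−2→G=1, 26−4→G=0, 26−5→G=5, 26−7→G=4, 26−9→G=3. Hits: 1.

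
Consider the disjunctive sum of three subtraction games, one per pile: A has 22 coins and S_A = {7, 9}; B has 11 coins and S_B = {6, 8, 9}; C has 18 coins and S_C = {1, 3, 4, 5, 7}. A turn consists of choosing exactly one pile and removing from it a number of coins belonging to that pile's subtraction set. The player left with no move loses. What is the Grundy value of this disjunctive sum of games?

1

Pile A, S = {7, 9}:
G(0) = 0
G(1) = mex{} = 0
G(2) = mex{} = 0
G(3) = mex{} = 0
G(4) = mex{} = 0
G(5) = mex{} = 0
G(6) = mex{} = 0
G(7) = mex{0} = 1
G(8) = mex{0} = 1
G(9) = mex{0,0} = 1
G(10) = mex{0,0} = 1
G(11) = mex{0,0} = 1
G(12) = mex{0,0} = 1
G(13) = mex{0,0} = 1
G(14) = mex{1,0} = 2
G(15) = mex{1,0} = 2
G(16) = mex{1,1} = 0
G(17) = mex{1,1} = 0
G(18) = mex{1,1} = 0
G(19) = mex{1,1} = 0
G(20) = mex{1,1} = 0
G(21) = mex{2,1} = 0
G(22) = mex{2,1} = 0
G_A(22) = 0.
Pile B, S = {6, 8, 9}:
G(0) = 0
G(1) = mex{} = 0
G(2) = mex{} = 0
G(3) = mex{} = 0
G(4) = mex{} = 0
G(5) = mex{} = 0
G(6) = mex{0} = 1
G(7) = mex{0} = 1
G(8) = mex{0,0} = 1
G(9) = mex{0,0,0} = 1
G(10) = mex{0,0,0} = 1
G(11) = mex{0,0,0} = 1
G_B(11) = 1.
Pile C, S = {1, 3, 4, 5, 7}:
G(0) = 0
G(1) = mex{0} = 1
G(2) = mex{1} = 0
G(3) = mex{0,0} = 1
G(4) = mex{1,1,0} = 2
G(5) = mex{2,0,1,0} = 3
G(6) = mex{3,1,0,1} = 2
G(7) = mex{2,2,1,0,0} = 3
G(8) = mex{3,3,2,1,1} = 0
G(9) = mex{0,2,3,2,0} = 1
G(10) = mex{1,3,2,3,1} = 0
G(11) = mex{0,0,3,2,2} = 1
G(12) = mex{1,1,0,3,3} = 2
G(13) = mex{2,0,1,0,2} = 3
G(14) = mex{3,1,0,1,3} = 2
G(15) = mex{2,2,1,0,0} = 3
G(16) = mex{3,3,2,1,1} = 0
G(17) = mex{0,2,3,2,0} = 1
G(18) = mex{1,3,2,3,1} = 0
G_C(18) = 0.
Combined Grundy value = 0 ⊕ 1 ⊕ 0 = 1.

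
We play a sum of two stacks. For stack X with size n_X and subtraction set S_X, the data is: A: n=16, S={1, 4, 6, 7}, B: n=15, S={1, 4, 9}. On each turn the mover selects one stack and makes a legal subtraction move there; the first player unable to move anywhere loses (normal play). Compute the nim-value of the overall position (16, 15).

Stack A, S = {1, 4, 6, 7}:
n :  0  1  2  3  4  5  6  7  8  9 10 11 12 13 14 15 16
G :  0  1  0  1  2  0  1  2  3  2  0  1  2  0  1  0  1
G_A(16) = 1.
Stack B, S = {1, 4, 9}:
G(0) = 0
G(1) = mex{0} = 1
G(2) = mex{1} = 0
G(3) = mex{0} = 1
G(4) = mex{1,0} = 2
G(5) = mex{2,1} = 0
G(6) = mex{0,0} = 1
G(7) = mex{1,1} = 0
G(8) = mex{0,2} = 1
G(9) = mex{1,0,0} = 2
G(10) = mex{2,1,1} = 0
G(11) = mex{0,0,0} = 1
G(12) = mex{1,1,1} = 0
G(13) = mex{0,2,2} = 1
G(14) = mex{1,0,0} = 2
G(15) = mex{2,1,1} = 0
G_B(15) = 0.
Combined Grundy value = 1 ⊕ 0 = 1.

1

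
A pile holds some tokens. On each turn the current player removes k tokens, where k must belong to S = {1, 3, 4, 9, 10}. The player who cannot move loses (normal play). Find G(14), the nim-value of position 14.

1

n :  0  1  2  3  4  5  6  7  8  9 10 11 12 13 14
G :  0  1  0  1  2  3  2  0  1  4  3  2  3  0  1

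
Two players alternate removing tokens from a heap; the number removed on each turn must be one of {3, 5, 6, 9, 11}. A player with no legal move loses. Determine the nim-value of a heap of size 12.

4

G(0) = 0
G(1) = mex{} = 0
G(2) = mex{} = 0
G(3) = mex{0} = 1
G(4) = mex{0} = 1
G(5) = mex{0,0} = 1
G(6) = mex{1,0,0} = 2
G(7) = mex{1,0,0} = 2
G(8) = mex{1,1,0} = 2
G(9) = mex{2,1,1,0} = 3
G(10) = mex{2,1,1,0} = 3
G(11) = mex{2,2,1,0,0} = 3
G(12) = mex{3,2,2,1,0} = 4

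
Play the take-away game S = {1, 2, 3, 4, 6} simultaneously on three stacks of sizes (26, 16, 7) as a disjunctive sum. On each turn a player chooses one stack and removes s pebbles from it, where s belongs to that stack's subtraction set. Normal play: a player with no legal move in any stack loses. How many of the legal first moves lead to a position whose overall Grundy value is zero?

All stacks use S = {1, 2, 3, 4, 6}:
G(0) = 0
G(1) = mex{0} = 1
G(2) = mex{1,0} = 2
G(3) = mex{2,1,0} = 3
G(4) = mex{3,2,1,0} = 4
G(5) = mex{4,3,2,1} = 0
G(6) = mex{0,4,3,2,0} = 1
G(7) = mex{1,0,4,3,1} = 2
G(8) = mex{2,1,0,4,2} = 3
G(9) = mex{3,2,1,0,3} = 4
G(10) = mex{4,3,2,1,4} = 0
G(11) = mex{0,4,3,2,0} = 1
G(12) = mex{1,0,4,3,1} = 2
G(13) = mex{2,1,0,4,2} = 3
G(14) = mex{3,2,1,0,3} = 4
G(15) = mex{4,3,2,1,4} = 0
G(16) = mex{0,4,3,2,0} = 1
G(17) = mex{1,0,4,3,1} = 2
G(18) = mex{2,1,0,4,2} = 3
G(19) = mex{3,2,1,0,3} = 4
G(20) = mex{4,3,2,1,4} = 0
G(21) = mex{0,4,3,2,0} = 1
G(22) = mex{1,0,4,3,1} = 2
G(23) = mex{2,1,0,4,2} = 3
G(24) = mex{3,2,1,0,3} = 4
G(25) = mex{4,3,2,1,4} = 0
G(26) = mex{0,4,3,2,0} = 1
Stack A: G(26) = 1.
Stack B: G(16) = 1.
Stack C: G(7) = 2.
Combined Grundy value = 1 ⊕ 1 ⊕ 2 = 2.
A winning move leaves total XOR = 0, i.e. changes one component's Grundy value g to g ⊕ X where X is the current total.
Stack A: need g' = 1⊕2 = 3. Options: 26−1→G=0, 26−2→G=4, 26−3→G=3, 26−4→G=2, 26−6→G=0. Hits: 1.
Stack B: need g' = 1⊕2 = 3. Options: 16−1→G=0, 16−2→G=4, 16−3→G=3, 16−4→G=2, 16−6→G=0. Hits: 1.
Stack C: need g' = 2⊕2 = 0. Options: 7−1→G=1, 7−2→G=0, 7−3→G=4, 7−4→G=3, 7−6→G=1. Hits: 1.

3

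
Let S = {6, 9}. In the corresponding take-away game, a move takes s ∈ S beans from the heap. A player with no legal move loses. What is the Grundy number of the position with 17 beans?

n :  0  1  2  3  4  5  6  7  8  9 10 11 12 13 14 15 16 17
G :  0  0  0  0  0  0  1  1  1  1  1  1  2  2  2  0  0  0

0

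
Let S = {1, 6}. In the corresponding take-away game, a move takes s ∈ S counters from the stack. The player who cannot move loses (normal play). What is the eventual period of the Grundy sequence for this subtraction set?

n :  0  1  2  3  4  5  6  7  8  9 10 11 12 13 14 15
G :  0  1  0  1  0  1  2  0  1  0  1  0  1  2  0  1
G(n+7) = G(n) holds for n = 0,…,5 (a full window of length max(S) = 6), so the sequence is purely periodic with period 7.

7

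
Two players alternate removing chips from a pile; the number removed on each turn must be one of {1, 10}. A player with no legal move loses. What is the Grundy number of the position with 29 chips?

G(0) = 0
G(1) = mex{0} = 1
G(2) = mex{1} = 0
G(3) = mex{0} = 1
G(4) = mex{1} = 0
G(5) = mex{0} = 1
G(6) = mex{1} = 0
G(7) = mex{0} = 1
G(8) = mex{1} = 0
G(9) = mex{0} = 1
G(10) = mex{1,0} = 2
G(11) = mex{2,1} = 0
G(12) = mex{0,0} = 1
G(13) = mex{1,1} = 0
G(14) = mex{0,0} = 1
G(15) = mex{1,1} = 0
G(16) = mex{0,0} = 1
G(17) = mex{1,1} = 0
G(18) = mex{0,0} = 1
G(19) = mex{1,1} = 0
G(20) = mex{0,2} = 1
G(21) = mex{1,0} = 2
G(22) = mex{2,1} = 0
G(23) = mex{0,0} = 1
G(24) = mex{1,1} = 0
G(25) = mex{0,0} = 1
G(26) = mex{1,1} = 0
G(27) = mex{0,0} = 1
G(28) = mex{1,1} = 0
G(29) = mex{0,0} = 1

1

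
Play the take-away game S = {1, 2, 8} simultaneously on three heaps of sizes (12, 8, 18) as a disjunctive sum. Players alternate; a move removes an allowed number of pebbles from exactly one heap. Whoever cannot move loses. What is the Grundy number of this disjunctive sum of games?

All heaps use S = {1, 2, 8}:
n :  0  1  2  3  4  5  6  7  8  9 10 11 12 13 14 15 16 17 18
G :  0  1  2  0  1  2  0  1  2  0  1  2  0  1  2  0  1  2  0
Heap A: G(12) = 0.
Heap B: G(8) = 2.
Heap C: G(18) = 0.
Combined Grundy value = 0 ⊕ 2 ⊕ 0 = 2.

2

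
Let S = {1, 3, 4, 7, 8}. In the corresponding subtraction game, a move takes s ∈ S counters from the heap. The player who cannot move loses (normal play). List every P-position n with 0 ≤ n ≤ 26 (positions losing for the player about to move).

n :  0  1  2  3  4  5  6  7  8  9 10 11 12 13 14 15 16 17 18 19 20 21 22 23 24 25 26
G :  0  1  0  1  2  3  2  3  4  5  4  0  1  0  1  2  3  2  3  4  5  4  0  1  0  1  2
P-positions are exactly the n with G(n) = 0.

0, 2, 11, 13, 22, 24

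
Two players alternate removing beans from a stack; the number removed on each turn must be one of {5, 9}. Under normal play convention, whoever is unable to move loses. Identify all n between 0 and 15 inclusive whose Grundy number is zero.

n :  0  1  2  3  4  5  6  7  8  9 10 11 12 13 14 15
G :  0  0  0  0  0  1  1  1  1  1  2  2  2  2  0  0
P-positions are exactly the n with G(n) = 0.

0, 1, 2, 3, 4, 14, 15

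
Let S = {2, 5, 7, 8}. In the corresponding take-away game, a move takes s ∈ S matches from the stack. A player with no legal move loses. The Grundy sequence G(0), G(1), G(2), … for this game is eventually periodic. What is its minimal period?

n :  0  1  2  3  4  5  6  7  8  9 10 11 12 13 14 15 16 17 18 19 20 21 22 23 24 25 26 27 28 29 30 31 32 33 34 35 36 37 38 39 40 41 42 43 44 45 46 47
G :  0  0  1  1  0  2  1  3  2  2  0  3  1  0  0  1  1  3  2  2  3  3  2  0  0  1  1  0  2  1  3  2  2  0  3  1  0  0  1  1  3  2  2  3  3  2  0  0
G(n+23) = G(n) holds for n = 0,…,7 (a full window of length max(S) = 8), so the sequence is purely periodic with period 23.

23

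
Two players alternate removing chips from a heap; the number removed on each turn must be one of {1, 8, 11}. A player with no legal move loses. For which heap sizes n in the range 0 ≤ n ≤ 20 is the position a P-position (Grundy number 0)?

G(0) = 0
G(1) = mex{0} = 1
G(2) = mex{1} = 0
G(3) = mex{0} = 1
G(4) = mex{1} = 0
G(5) = mex{0} = 1
G(6) = mex{1} = 0
G(7) = mex{0} = 1
G(8) = mex{1,0} = 2
G(9) = mex{2,1} = 0
G(10) = mex{0,0} = 1
G(11) = mex{1,1,0} = 2
G(12) = mex{2,0,1} = 3
G(13) = mex{3,1,0} = 2
G(14) = mex{2,0,1} = 3
G(15) = mex{3,1,0} = 2
G(16) = mex{2,2,1} = 0
G(17) = mex{0,0,0} = 1
G(18) = mex{1,1,1} = 0
G(19) = mex{0,2,2} = 1
G(20) = mex{1,3,0} = 2
P-positions are exactly the n with G(n) = 0.

0, 2, 4, 6, 9, 16, 18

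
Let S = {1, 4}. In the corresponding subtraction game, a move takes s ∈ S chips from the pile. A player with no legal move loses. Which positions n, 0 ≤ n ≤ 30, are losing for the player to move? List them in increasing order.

0, 2, 5, 7, 10, 12, 15, 17, 20, 22, 25, 27, 30

n :  0  1  2  3  4  5  6  7  8  9 10 11 12 13 14 15 16 17 18 19 20 21 22 23 24 25 26 27 28 29 30
G :  0  1  0  1  2  0  1  0  1  2  0  1  0  1  2  0  1  0  1  2  0  1  0  1  2  0  1  0  1  2  0
P-positions are exactly the n with G(n) = 0.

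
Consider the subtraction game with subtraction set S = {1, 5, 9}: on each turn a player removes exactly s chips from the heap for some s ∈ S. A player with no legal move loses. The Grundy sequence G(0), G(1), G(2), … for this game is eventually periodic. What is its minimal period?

n :  0  1  2  3  4  5  6  7  8  9 10 11 12 13 14
G :  0  1  0  1  0  1  0  1  0  1  0  1  0  1  0
G(n+2) = G(n) holds for n = 0,…,8 (a full window of length max(S) = 9), so the sequence is purely periodic with period 2.

2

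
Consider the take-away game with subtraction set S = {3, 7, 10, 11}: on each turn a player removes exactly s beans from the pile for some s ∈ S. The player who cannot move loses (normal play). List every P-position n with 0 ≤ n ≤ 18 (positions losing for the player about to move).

G(0) = 0
G(1) = mex{} = 0
G(2) = mex{} = 0
G(3) = mex{0} = 1
G(4) = mex{0} = 1
G(5) = mex{0} = 1
G(6) = mex{1} = 0
G(7) = mex{1,0} = 2
G(8) = mex{1,0} = 2
G(9) = mex{0,0} = 1
G(10) = mex{2,1,0} = 3
G(11) = mex{2,1,0,0} = 3
G(12) = mex{1,1,0,0} = 2
G(13) = mex{3,0,1,0} = 2
G(14) = mex{3,2,1,1} = 0
G(15) = mex{2,2,1,1} = 0
G(16) = mex{2,1,0,1} = 3
G(17) = mex{0,3,2,0} = 1
G(18) = mex{0,3,2,2} = 1
P-positions are exactly the n with G(n) = 0.

0, 1, 2, 6, 14, 15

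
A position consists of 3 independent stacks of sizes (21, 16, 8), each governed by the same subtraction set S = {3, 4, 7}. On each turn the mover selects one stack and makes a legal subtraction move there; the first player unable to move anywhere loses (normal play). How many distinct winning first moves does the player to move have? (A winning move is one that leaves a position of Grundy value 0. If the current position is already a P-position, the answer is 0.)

All stacks use S = {3, 4, 7}:
n :  0  1  2  3  4  5  6  7  8  9 10 11 12 13 14 15 16 17 18 19 20 21
G :  0  0  0  1  1  1  2  2  2  3  0  0  0  1  1  1  2  2  2  3  0  0
Stack A: G(21) = 0.
Stack B: G(16) = 2.
Stack C: G(8) = 2.
Combined Grundy value = 0 ⊕ 2 ⊕ 2 = 0.
A winning move leaves total XOR = 0, i.e. changes one component's Grundy value g to g ⊕ X where X is the current total.
Stack A: target g' = 0⊕0 = 0, but every legal move changes the Grundy value (mex property), so 0 moves.
Stack B: target g' = 2⊕0 = 2, but every legal move changes the Grundy value (mex property), so 0 moves.
Stack C: target g' = 2⊕0 = 2, but every legal move changes the Grundy value (mex property), so 0 moves.

0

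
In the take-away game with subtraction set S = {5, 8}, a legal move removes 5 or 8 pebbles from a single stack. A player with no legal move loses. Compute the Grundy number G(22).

1

G(0) = 0
G(1) = mex{} = 0
G(2) = mex{} = 0
G(3) = mex{} = 0
G(4) = mex{} = 0
G(5) = mex{0} = 1
G(6) = mex{0} = 1
G(7) = mex{0} = 1
G(8) = mex{0,0} = 1
G(9) = mex{0,0} = 1
G(10) = mex{1,0} = 2
G(11) = mex{1,0} = 2
G(12) = mex{1,0} = 2
G(13) = mex{1,1} = 0
G(14) = mex{1,1} = 0
G(15) = mex{2,1} = 0
G(16) = mex{2,1} = 0
G(17) = mex{2,1} = 0
G(18) = mex{0,2} = 1
G(19) = mex{0,2} = 1
G(20) = mex{0,2} = 1
G(21) = mex{0,0} = 1
G(22) = mex{0,0} = 1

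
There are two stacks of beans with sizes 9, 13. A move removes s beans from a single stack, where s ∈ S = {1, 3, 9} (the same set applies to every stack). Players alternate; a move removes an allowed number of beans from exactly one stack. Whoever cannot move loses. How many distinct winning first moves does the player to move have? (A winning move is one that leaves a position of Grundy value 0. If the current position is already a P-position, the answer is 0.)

All stacks use S = {1, 3, 9}:
G(0) = 0
G(1) = mex{0} = 1
G(2) = mex{1} = 0
G(3) = mex{0,0} = 1
G(4) = mex{1,1} = 0
G(5) = mex{0,0} = 1
G(6) = mex{1,1} = 0
G(7) = mex{0,0} = 1
G(8) = mex{1,1} = 0
G(9) = mex{0,0,0} = 1
G(10) = mex{1,1,1} = 0
G(11) = mex{0,0,0} = 1
G(12) = mex{1,1,1} = 0
G(13) = mex{0,0,0} = 1
Stack A: G(9) = 1.
Stack B: G(13) = 1.
Combined Grundy value = 1 ⊕ 1 = 0.
A winning move leaves total XOR = 0, i.e. changes one component's Grundy value g to g ⊕ X where X is the current total.
Stack A: target g' = 1⊕0 = 1, but every legal move changes the Grundy value (mex property), so 0 moves.
Stack B: target g' = 1⊕0 = 1, but every legal move changes the Grundy value (mex property), so 0 moves.

0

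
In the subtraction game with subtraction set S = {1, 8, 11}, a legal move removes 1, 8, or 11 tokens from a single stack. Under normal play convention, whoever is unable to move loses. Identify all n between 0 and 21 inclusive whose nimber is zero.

0, 2, 4, 6, 9, 16, 18, 21

G(0) = 0
G(1) = mex{0} = 1
G(2) = mex{1} = 0
G(3) = mex{0} = 1
G(4) = mex{1} = 0
G(5) = mex{0} = 1
G(6) = mex{1} = 0
G(7) = mex{0} = 1
G(8) = mex{1,0} = 2
G(9) = mex{2,1} = 0
G(10) = mex{0,0} = 1
G(11) = mex{1,1,0} = 2
G(12) = mex{2,0,1} = 3
G(13) = mex{3,1,0} = 2
G(14) = mex{2,0,1} = 3
G(15) = mex{3,1,0} = 2
G(16) = mex{2,2,1} = 0
G(17) = mex{0,0,0} = 1
G(18) = mex{1,1,1} = 0
G(19) = mex{0,2,2} = 1
G(20) = mex{1,3,0} = 2
G(21) = mex{2,2,1} = 0
P-positions are exactly the n with G(n) = 0.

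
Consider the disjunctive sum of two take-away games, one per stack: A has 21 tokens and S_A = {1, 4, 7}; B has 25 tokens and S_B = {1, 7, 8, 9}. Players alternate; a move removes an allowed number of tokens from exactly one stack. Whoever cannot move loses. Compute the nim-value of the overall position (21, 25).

Stack A, S = {1, 4, 7}:
n :  0  1  2  3  4  5  6  7  8  9 10 11 12 13 14 15 16 17 18 19 20 21
G :  0  1  0  1  2  0  1  2  0  1  0  1  2  0  1  2  0  1  0  1  2  0
G_A(21) = 0.
Stack B, S = {1, 7, 8, 9}:
n :  0  1  2  3  4  5  6  7  8  9 10 11 12 13 14 15 16 17 18 19 20 21 22 23 24 25
G :  0  1  0  1  0  1  0  1  2  3  2  3  2  3  2  3  0  1  0  1  0  1  0  1  2  3
G_B(25) = 3.
Combined Grundy value = 0 ⊕ 3 = 3.

3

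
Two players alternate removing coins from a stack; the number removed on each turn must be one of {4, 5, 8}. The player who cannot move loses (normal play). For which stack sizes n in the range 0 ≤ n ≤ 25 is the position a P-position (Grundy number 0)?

0, 1, 2, 3, 12, 13, 14, 15, 24, 25

G(0) = 0
G(1) = mex{} = 0
G(2) = mex{} = 0
G(3) = mex{} = 0
G(4) = mex{0} = 1
G(5) = mex{0,0} = 1
G(6) = mex{0,0} = 1
G(7) = mex{0,0} = 1
G(8) = mex{1,0,0} = 2
G(9) = mex{1,1,0} = 2
G(10) = mex{1,1,0} = 2
G(11) = mex{1,1,0} = 2
G(12) = mex{2,1,1} = 0
G(13) = mex{2,2,1} = 0
G(14) = mex{2,2,1} = 0
G(15) = mex{2,2,1} = 0
G(16) = mex{0,2,2} = 1
G(17) = mex{0,0,2} = 1
G(18) = mex{0,0,2} = 1
G(19) = mex{0,0,2} = 1
G(20) = mex{1,0,0} = 2
G(21) = mex{1,1,0} = 2
G(22) = mex{1,1,0} = 2
G(23) = mex{1,1,0} = 2
G(24) = mex{2,1,1} = 0
G(25) = mex{2,2,1} = 0
P-positions are exactly the n with G(n) = 0.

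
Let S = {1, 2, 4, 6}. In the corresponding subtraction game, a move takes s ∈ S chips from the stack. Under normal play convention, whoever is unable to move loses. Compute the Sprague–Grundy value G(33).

1

G(0) = 0
G(1) = mex{0} = 1
G(2) = mex{1,0} = 2
G(3) = mex{2,1} = 0
G(4) = mex{0,2,0} = 1
G(5) = mex{1,0,1} = 2
G(6) = mex{2,1,2,0} = 3
G(7) = mex{3,2,0,1} = 4
G(8) = mex{4,3,1,2} = 0
G(9) = mex{0,4,2,0} = 1
G(10) = mex{1,0,3,1} = 2
G(11) = mex{2,1,4,2} = 0
G(12) = mex{0,2,0,3} = 1
G(13) = mex{1,0,1,4} = 2
G(14) = mex{2,1,2,0} = 3
G(15) = mex{3,2,0,1} = 4
G(16) = mex{4,3,1,2} = 0
G(17) = mex{0,4,2,0} = 1
G(18) = mex{1,0,3,1} = 2
G(19) = mex{2,1,4,2} = 0
G(20) = mex{0,2,0,3} = 1
G(21) = mex{1,0,1,4} = 2
G(22) = mex{2,1,2,0} = 3
G(23) = mex{3,2,0,1} = 4
G(24) = mex{4,3,1,2} = 0
G(25) = mex{0,4,2,0} = 1
G(26) = mex{1,0,3,1} = 2
G(27) = mex{2,1,4,2} = 0
G(28) = mex{0,2,0,3} = 1
G(29) = mex{1,0,1,4} = 2
G(30) = mex{2,1,2,0} = 3
G(31) = mex{3,2,0,1} = 4
G(32) = mex{4,3,1,2} = 0
G(33) = mex{0,4,2,0} = 1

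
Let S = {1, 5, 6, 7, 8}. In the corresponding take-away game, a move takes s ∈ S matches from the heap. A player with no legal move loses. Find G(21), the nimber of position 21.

n :  0  1  2  3  4  5  6  7  8  9 10 11 12 13 14 15 16 17 18 19 20 21
G :  0  1  0  1  0  1  2  3  2  3  2  3  4  0  1  0  1  0  1  2  3  2

2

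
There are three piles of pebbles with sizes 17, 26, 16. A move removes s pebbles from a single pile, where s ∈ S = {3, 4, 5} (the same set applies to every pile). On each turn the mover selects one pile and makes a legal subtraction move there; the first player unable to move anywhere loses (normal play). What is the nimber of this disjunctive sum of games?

0

All piles use S = {3, 4, 5}:
G(0) = 0
G(1) = mex{} = 0
G(2) = mex{} = 0
G(3) = mex{0} = 1
G(4) = mex{0,0} = 1
G(5) = mex{0,0,0} = 1
G(6) = mex{1,0,0} = 2
G(7) = mex{1,1,0} = 2
G(8) = mex{1,1,1} = 0
G(9) = mex{2,1,1} = 0
G(10) = mex{2,2,1} = 0
G(11) = mex{0,2,2} = 1
G(12) = mex{0,0,2} = 1
G(13) = mex{0,0,0} = 1
G(14) = mex{1,0,0} = 2
G(15) = mex{1,1,0} = 2
G(16) = mex{1,1,1} = 0
G(17) = mex{2,1,1} = 0
G(18) = mex{2,2,1} = 0
G(19) = mex{0,2,2} = 1
G(20) = mex{0,0,2} = 1
G(21) = mex{0,0,0} = 1
G(22) = mex{1,0,0} = 2
G(23) = mex{1,1,0} = 2
G(24) = mex{1,1,1} = 0
G(25) = mex{2,1,1} = 0
G(26) = mex{2,2,1} = 0
Pile A: G(17) = 0.
Pile B: G(26) = 0.
Pile C: G(16) = 0.
Combined Grundy value = 0 ⊕ 0 ⊕ 0 = 0.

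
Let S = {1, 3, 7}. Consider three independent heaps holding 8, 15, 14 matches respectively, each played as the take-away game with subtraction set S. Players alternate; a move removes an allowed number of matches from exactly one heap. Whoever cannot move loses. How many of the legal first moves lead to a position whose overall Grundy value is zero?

All heaps use S = {1, 3, 7}:
n :  0  1  2  3  4  5  6  7  8  9 10 11 12 13 14 15
G :  0  1  0  1  0  1  0  1  0  1  0  1  0  1  0  1
Heap A: G(8) = 0.
Heap B: G(15) = 1.
Heap C: G(14) = 0.
Combined Grundy value = 0 ⊕ 1 ⊕ 0 = 1.
A winning move leaves total XOR = 0, i.e. changes one component's Grundy value g to g ⊕ X where X is the current total.
Heap A: need g' = 0⊕1 = 1. Options: 8−1→G=1, 8−3→G=1, 8−7→G=1. Hits: 3.
Heap B: need g' = 1⊕1 = 0. Options: 15−1→G=0, 15−3→G=0, 15−7→G=0. Hits: 3.
Heap C: need g' = 0⊕1 = 1. Options: 14−1→G=1, 14−3→G=1, 14−7→G=1. Hits: 3.

9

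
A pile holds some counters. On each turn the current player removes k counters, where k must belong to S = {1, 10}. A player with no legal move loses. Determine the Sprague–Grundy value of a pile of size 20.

1

n :  0  1  2  3  4  5  6  7  8  9 10 11 12 13 14 15 16 17 18 19 20
G :  0  1  0  1  0  1  0  1  0  1  2  0  1  0  1  0  1  0  1  0  1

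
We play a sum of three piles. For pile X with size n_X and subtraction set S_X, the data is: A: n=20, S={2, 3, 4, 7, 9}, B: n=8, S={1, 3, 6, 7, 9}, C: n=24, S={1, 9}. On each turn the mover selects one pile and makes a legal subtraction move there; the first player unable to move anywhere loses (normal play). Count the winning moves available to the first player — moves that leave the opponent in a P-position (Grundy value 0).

Pile A, S = {2, 3, 4, 7, 9}:
n :  0  1  2  3  4  5  6  7  8  9 10 11 12 13 14 15 16 17 18 19 20
G :  0  0  1  1  2  2  0  3  1  4  2  0  0  1  1  2  2  0  3  1  4
G_A(20) = 4.
Pile B, S = {1, 3, 6, 7, 9}:
G(0) = 0
G(1) = mex{0} = 1
G(2) = mex{1} = 0
G(3) = mex{0,0} = 1
G(4) = mex{1,1} = 0
G(5) = mex{0,0} = 1
G(6) = mex{1,1,0} = 2
G(7) = mex{2,0,1,0} = 3
G(8) = mex{3,1,0,1} = 2
G_B(8) = 2.
Pile C, S = {1, 9}:
G(0) = 0
G(1) = mex{0} = 1
G(2) = mex{1} = 0
G(3) = mex{0} = 1
G(4) = mex{1} = 0
G(5) = mex{0} = 1
G(6) = mex{1} = 0
G(7) = mex{0} = 1
G(8) = mex{1} = 0
G(9) = mex{0,0} = 1
G(10) = mex{1,1} = 0
G(11) = mex{0,0} = 1
G(12) = mex{1,1} = 0
G(13) = mex{0,0} = 1
G(14) = mex{1,1} = 0
G(15) = mex{0,0} = 1
G(16) = mex{1,1} = 0
G(17) = mex{0,0} = 1
G(18) = mex{1,1} = 0
G(19) = mex{0,0} = 1
G(20) = mex{1,1} = 0
G(21) = mex{0,0} = 1
G(22) = mex{1,1} = 0
G(23) = mex{0,0} = 1
G(24) = mex{1,1} = 0
G_C(24) = 0.
Combined Grundy value = 4 ⊕ 2 ⊕ 0 = 6.
A winning move leaves total XOR = 0, i.e. changes one component's Grundy value g to g ⊕ X where X is the current total.
Pile A: need g' = 4⊕6 = 2. Options: 20−2→G=3, 20−3→G=0, 20−4→G=2, 20−7→G=1, 20−9→G=0. Hits: 1.
Pile B: need g' = 2⊕6 = 4. Options: 8−1→G=3, 8−3→G=1, 8−6→G=0, 8−7→G=1. Hits: 0.
Pile C: need g' = 0⊕6 = 6. Options: 24−1→G=1, 24−9→G=1. Hits: 0.

1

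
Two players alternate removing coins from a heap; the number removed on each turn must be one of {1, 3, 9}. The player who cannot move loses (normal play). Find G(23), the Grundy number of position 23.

n :  0  1  2  3  4  5  6  7  8  9 10 11 12 13 14 15 16 17 18 19 20 21 22 23
G :  0  1  0  1  0  1  0  1  0  1  0  1  0  1  0  1  0  1  0  1  0  1  0  1

1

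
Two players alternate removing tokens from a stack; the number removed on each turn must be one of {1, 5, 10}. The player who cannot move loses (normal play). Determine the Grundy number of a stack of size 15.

0

G(0) = 0
G(1) = mex{0} = 1
G(2) = mex{1} = 0
G(3) = mex{0} = 1
G(4) = mex{1} = 0
G(5) = mex{0,0} = 1
G(6) = mex{1,1} = 0
G(7) = mex{0,0} = 1
G(8) = mex{1,1} = 0
G(9) = mex{0,0} = 1
G(10) = mex{1,1,0} = 2
G(11) = mex{2,0,1} = 3
G(12) = mex{3,1,0} = 2
G(13) = mex{2,0,1} = 3
G(14) = mex{3,1,0} = 2
G(15) = mex{2,2,1} = 0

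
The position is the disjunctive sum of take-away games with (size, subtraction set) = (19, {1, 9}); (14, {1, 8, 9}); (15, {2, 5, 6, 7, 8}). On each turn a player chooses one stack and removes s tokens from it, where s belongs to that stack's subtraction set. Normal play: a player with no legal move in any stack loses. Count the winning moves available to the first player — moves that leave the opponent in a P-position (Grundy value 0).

Stack A, S = {1, 9}:
G(0) = 0
G(1) = mex{0} = 1
G(2) = mex{1} = 0
G(3) = mex{0} = 1
G(4) = mex{1} = 0
G(5) = mex{0} = 1
G(6) = mex{1} = 0
G(7) = mex{0} = 1
G(8) = mex{1} = 0
G(9) = mex{0,0} = 1
G(10) = mex{1,1} = 0
G(11) = mex{0,0} = 1
G(12) = mex{1,1} = 0
G(13) = mex{0,0} = 1
G(14) = mex{1,1} = 0
G(15) = mex{0,0} = 1
G(16) = mex{1,1} = 0
G(17) = mex{0,0} = 1
G(18) = mex{1,1} = 0
G(19) = mex{0,0} = 1
G_A(19) = 1.
Stack B, S = {1, 8, 9}:
n :  0  1  2  3  4  5  6  7  8  9 10 11 12 13 14
G :  0  1  0  1  0  1  0  1  2  3  2  3  2  3  2
G_B(14) = 2.
Stack C, S = {2, 5, 6, 7, 8}:
G(0) = 0
G(1) = mex{} = 0
G(2) = mex{0} = 1
G(3) = mex{0} = 1
G(4) = mex{1} = 0
G(5) = mex{1,0} = 2
G(6) = mex{0,0,0} = 1
G(7) = mex{2,1,0,0} = 3
G(8) = mex{1,1,1,0,0} = 2
G(9) = mex{3,0,1,1,0} = 2
G(10) = mex{2,2,0,1,1} = 3
G(11) = mex{2,1,2,0,1} = 3
G(12) = mex{3,3,1,2,0} = 4
G(13) = mex{3,2,3,1,2} = 0
G(14) = mex{4,2,2,3,1} = 0
G(15) = mex{0,3,2,2,3} = 1
G_C(15) = 1.
Combined Grundy value = 1 ⊕ 2 ⊕ 1 = 2.
A winning move leaves total XOR = 0, i.e. changes one component's Grundy value g to g ⊕ X where X is the current total.
Stack A: need g' = 1⊕2 = 3. Options: 19−1→G=0, 19−9→G=0. Hits: 0.
Stack B: need g' = 2⊕2 = 0. Options: 14−1→G=3, 14−8→G=0, 14−9→G=1. Hits: 1.
Stack C: need g' = 1⊕2 = 3. Options: 15−2→G=0, 15−5→G=3, 15−6→G=2, 15−7→G=2, 15−8→G=3. Hits: 2.

3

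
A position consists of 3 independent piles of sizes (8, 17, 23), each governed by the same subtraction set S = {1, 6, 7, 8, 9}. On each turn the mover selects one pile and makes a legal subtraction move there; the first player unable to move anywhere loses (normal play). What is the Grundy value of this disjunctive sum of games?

All piles use S = {1, 6, 7, 8, 9}:
n :  0  1  2  3  4  5  6  7  8  9 10 11 12 13 14 15 16 17 18 19 20 21 22 23
G :  0  1  0  1  0  1  2  3  2  3  2  3  4  5  0  1  0  1  0  1  2  3  2  3
Pile A: G(8) = 2.
Pile B: G(17) = 1.
Pile C: G(23) = 3.
Combined Grundy value = 2 ⊕ 1 ⊕ 3 = 0.

0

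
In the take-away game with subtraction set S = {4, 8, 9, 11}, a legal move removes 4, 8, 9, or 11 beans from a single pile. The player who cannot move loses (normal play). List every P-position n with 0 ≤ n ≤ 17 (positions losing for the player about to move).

0, 1, 2, 3, 15, 16, 17

G(0) = 0
G(1) = mex{} = 0
G(2) = mex{} = 0
G(3) = mex{} = 0
G(4) = mex{0} = 1
G(5) = mex{0} = 1
G(6) = mex{0} = 1
G(7) = mex{0} = 1
G(8) = mex{1,0} = 2
G(9) = mex{1,0,0} = 2
G(10) = mex{1,0,0} = 2
G(11) = mex{1,0,0,0} = 2
G(12) = mex{2,1,0,0} = 3
G(13) = mex{2,1,1,0} = 3
G(14) = mex{2,1,1,0} = 3
G(15) = mex{2,1,1,1} = 0
G(16) = mex{3,2,1,1} = 0
G(17) = mex{3,2,2,1} = 0
P-positions are exactly the n with G(n) = 0.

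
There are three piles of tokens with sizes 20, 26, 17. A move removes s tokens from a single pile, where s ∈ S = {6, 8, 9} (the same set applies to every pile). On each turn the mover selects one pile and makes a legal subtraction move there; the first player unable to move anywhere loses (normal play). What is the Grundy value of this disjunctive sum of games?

1

All piles use S = {6, 8, 9}:
n :  0  1  2  3  4  5  6  7  8  9 10 11 12 13 14 15 16 17 18 19 20 21 22 23 24 25 26
G :  0  0  0  0  0  0  1  1  1  1  1  1  2  2  2  0  0  0  0  0  0  1  1  1  1  1  1
Pile A: G(20) = 0.
Pile B: G(26) = 1.
Pile C: G(17) = 0.
Combined Grundy value = 0 ⊕ 1 ⊕ 0 = 1.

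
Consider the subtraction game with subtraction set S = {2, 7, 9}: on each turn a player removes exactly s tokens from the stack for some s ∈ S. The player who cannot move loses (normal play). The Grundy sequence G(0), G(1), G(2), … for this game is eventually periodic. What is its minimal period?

n :  0  1  2  3  4  5  6  7  8  9 10 11 12 13 14 15 16 17 18 19 20 21 22 23 24 25 26 27 28 29 30 31
G :  0  0  1  1  0  0  1  1  2  2  3  3  2  2  3  0  0  1  1  0  0  1  1  2  2  3  3  2  2  3  0  0
G(n+15) = G(n) holds for n = 0,…,8 (a full window of length max(S) = 9), so the sequence is purely periodic with period 15.

15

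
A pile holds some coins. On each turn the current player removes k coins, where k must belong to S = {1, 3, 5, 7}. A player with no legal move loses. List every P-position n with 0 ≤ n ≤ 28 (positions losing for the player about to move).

0, 2, 4, 6, 8, 10, 12, 14, 16, 18, 20, 22, 24, 26, 28

n :  0  1  2  3  4  5  6  7  8  9 10 11 12 13 14 15 16 17 18 19 20 21 22 23 24 25 26 27 28
G :  0  1  0  1  0  1  0  1  0  1  0  1  0  1  0  1  0  1  0  1  0  1  0  1  0  1  0  1  0
P-positions are exactly the n with G(n) = 0.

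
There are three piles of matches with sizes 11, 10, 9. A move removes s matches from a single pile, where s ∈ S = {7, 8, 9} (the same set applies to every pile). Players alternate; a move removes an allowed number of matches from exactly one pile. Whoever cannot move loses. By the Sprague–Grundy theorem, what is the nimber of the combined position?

All piles use S = {7, 8, 9}:
n :  0  1  2  3  4  5  6  7  8  9 10 11
G :  0  0  0  0  0  0  0  1  1  1  1  1
Pile A: G(11) = 1.
Pile B: G(10) = 1.
Pile C: G(9) = 1.
Combined Grundy value = 1 ⊕ 1 ⊕ 1 = 1.

1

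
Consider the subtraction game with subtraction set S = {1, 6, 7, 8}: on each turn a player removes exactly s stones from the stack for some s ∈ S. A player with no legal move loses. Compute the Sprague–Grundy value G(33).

n :  0  1  2  3  4  5  6  7  8  9 10 11 12 13 14 15 16 17 18 19 20 21 22 23 24 25 26 27 28 29 30 31 32 33
G :  0  1  0  1  0  1  2  3  2  3  2  3  4  0  1  0  1  0  1  2  3  2  3  2  3  4  0  1  0  1  0  1  2  3

3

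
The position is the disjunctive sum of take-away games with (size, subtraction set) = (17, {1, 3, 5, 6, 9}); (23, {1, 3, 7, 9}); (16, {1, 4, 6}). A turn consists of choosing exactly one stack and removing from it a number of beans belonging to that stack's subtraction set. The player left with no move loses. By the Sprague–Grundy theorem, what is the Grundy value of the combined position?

1

Stack A, S = {1, 3, 5, 6, 9}:
G(0) = 0
G(1) = mex{0} = 1
G(2) = mex{1} = 0
G(3) = mex{0,0} = 1
G(4) = mex{1,1} = 0
G(5) = mex{0,0,0} = 1
G(6) = mex{1,1,1,0} = 2
G(7) = mex{2,0,0,1} = 3
G(8) = mex{3,1,1,0} = 2
G(9) = mex{2,2,0,1,0} = 3
G(10) = mex{3,3,1,0,1} = 2
G(11) = mex{2,2,2,1,0} = 3
G(12) = mex{3,3,3,2,1} = 0
G(13) = mex{0,2,2,3,0} = 1
G(14) = mex{1,3,3,2,1} = 0
G(15) = mex{0,0,2,3,2} = 1
G(16) = mex{1,1,3,2,3} = 0
G(17) = mex{0,0,0,3,2} = 1
G_A(17) = 1.
Stack B, S = {1, 3, 7, 9}:
G(0) = 0
G(1) = mex{0} = 1
G(2) = mex{1} = 0
G(3) = mex{0,0} = 1
G(4) = mex{1,1} = 0
G(5) = mex{0,0} = 1
G(6) = mex{1,1} = 0
G(7) = mex{0,0,0} = 1
G(8) = mex{1,1,1} = 0
G(9) = mex{0,0,0,0} = 1
G(10) = mex{1,1,1,1} = 0
G(11) = mex{0,0,0,0} = 1
G(12) = mex{1,1,1,1} = 0
G(13) = mex{0,0,0,0} = 1
G(14) = mex{1,1,1,1} = 0
G(15) = mex{0,0,0,0} = 1
G(16) = mex{1,1,1,1} = 0
G(17) = mex{0,0,0,0} = 1
G(18) = mex{1,1,1,1} = 0
G(19) = mex{0,0,0,0} = 1
G(20) = mex{1,1,1,1} = 0
G(21) = mex{0,0,0,0} = 1
G(22) = mex{1,1,1,1} = 0
G(23) = mex{0,0,0,0} = 1
G_B(23) = 1.
Stack C, S = {1, 4, 6}:
G(0) = 0
G(1) = mex{0} = 1
G(2) = mex{1} = 0
G(3) = mex{0} = 1
G(4) = mex{1,0} = 2
G(5) = mex{2,1} = 0
G(6) = mex{0,0,0} = 1
G(7) = mex{1,1,1} = 0
G(8) = mex{0,2,0} = 1
G(9) = mex{1,0,1} = 2
G(10) = mex{2,1,2} = 0
G(11) = mex{0,0,0} = 1
G(12) = mex{1,1,1} = 0
G(13) = mex{0,2,0} = 1
G(14) = mex{1,0,1} = 2
G(15) = mex{2,1,2} = 0
G(16) = mex{0,0,0} = 1
G_C(16) = 1.
Combined Grundy value = 1 ⊕ 1 ⊕ 1 = 1.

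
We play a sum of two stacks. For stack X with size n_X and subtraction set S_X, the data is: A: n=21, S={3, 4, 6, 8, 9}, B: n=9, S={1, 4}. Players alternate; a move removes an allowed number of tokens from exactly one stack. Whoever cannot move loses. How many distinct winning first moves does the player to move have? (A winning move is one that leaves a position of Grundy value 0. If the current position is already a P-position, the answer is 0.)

Stack A, S = {3, 4, 6, 8, 9}:
n :  0  1  2  3  4  5  6  7  8  9 10 11 12 13 14 15 16 17 18 19 20 21
G :  0  0  0  1  1  1  2  2  2  3  3  3  0  0  0  1  1  1  2  2  2  3
G_A(21) = 3.
Stack B, S = {1, 4}:
n : 0 1 2 3 4 5 6 7 8 9
G : 0 1 0 1 2 0 1 0 1 2
G_B(9) = 2.
Combined Grundy value = 3 ⊕ 2 = 1.
A winning move leaves total XOR = 0, i.e. changes one component's Grundy value g to g ⊕ X where X is the current total.
Stack A: need g' = 3⊕1 = 2. Options: 21−3→G=2, 21−4→G=1, 21−6→G=1, 21−8→G=0, 21−9→G=0. Hits: 1.
Stack B: need g' = 2⊕1 = 3. Options: 9−1→G=1, 9−4→G=0. Hits: 0.

1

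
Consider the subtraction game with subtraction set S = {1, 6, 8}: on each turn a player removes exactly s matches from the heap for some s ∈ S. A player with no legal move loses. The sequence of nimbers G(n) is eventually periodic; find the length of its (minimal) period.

7

n :  0  1  2  3  4  5  6  7  8  9 10 11 12 13 14 15 16
G :  0  1  0  1  0  1  2  0  1  0  1  0  1  2  0  1  0
G(n+7) = G(n) holds for n = 0,…,7 (a full window of length max(S) = 8), so the sequence is purely periodic with period 7.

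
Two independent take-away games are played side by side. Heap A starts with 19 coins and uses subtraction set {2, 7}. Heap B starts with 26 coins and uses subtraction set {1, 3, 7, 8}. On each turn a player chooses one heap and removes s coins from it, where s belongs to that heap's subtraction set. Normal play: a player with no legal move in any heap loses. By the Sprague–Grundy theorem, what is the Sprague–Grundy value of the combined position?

3

Heap A, S = {2, 7}:
G(0) = 0
G(1) = mex{} = 0
G(2) = mex{0} = 1
G(3) = mex{0} = 1
G(4) = mex{1} = 0
G(5) = mex{1} = 0
G(6) = mex{0} = 1
G(7) = mex{0,0} = 1
G(8) = mex{1,0} = 2
G(9) = mex{1,1} = 0
G(10) = mex{2,1} = 0
G(11) = mex{0,0} = 1
G(12) = mex{0,0} = 1
G(13) = mex{1,1} = 0
G(14) = mex{1,1} = 0
G(15) = mex{0,2} = 1
G(16) = mex{0,0} = 1
G(17) = mex{1,0} = 2
G(18) = mex{1,1} = 0
G(19) = mex{2,1} = 0
G_A(19) = 0.
Heap B, S = {1, 3, 7, 8}:
n :  0  1  2  3  4  5  6  7  8  9 10 11 12 13 14 15 16 17 18 19 20 21 22 23 24 25 26
G :  0  1  0  1  0  1  0  1  2  3  2  3  2  3  2  0  1  0  1  0  1  0  1  2  3  2  3
G_B(26) = 3.
Combined Grundy value = 0 ⊕ 3 = 3.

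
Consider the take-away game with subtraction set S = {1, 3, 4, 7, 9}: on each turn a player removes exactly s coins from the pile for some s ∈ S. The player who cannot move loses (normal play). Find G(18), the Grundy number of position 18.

0

n :  0  1  2  3  4  5  6  7  8  9 10 11 12 13 14 15 16 17 18
G :  0  1  0  1  2  3  2  3  0  1  0  1  2  3  2  3  0  1  0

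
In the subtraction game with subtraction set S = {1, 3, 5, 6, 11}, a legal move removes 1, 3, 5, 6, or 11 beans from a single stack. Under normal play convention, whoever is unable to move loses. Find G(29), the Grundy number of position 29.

n :  0  1  2  3  4  5  6  7  8  9 10 11 12 13 14 15 16 17 18 19 20 21 22 23 24 25 26 27 28 29
G :  0  1  0  1  0  1  2  3  2  3  2  3  0  1  0  1  0  1  2  3  2  3  2  3  0  1  0  1  0  1

1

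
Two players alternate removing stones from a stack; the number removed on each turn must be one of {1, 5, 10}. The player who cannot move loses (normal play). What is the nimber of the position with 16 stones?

1

n :  0  1  2  3  4  5  6  7  8  9 10 11 12 13 14 15 16
G :  0  1  0  1  0  1  0  1  0  1  2  3  2  3  2  0  1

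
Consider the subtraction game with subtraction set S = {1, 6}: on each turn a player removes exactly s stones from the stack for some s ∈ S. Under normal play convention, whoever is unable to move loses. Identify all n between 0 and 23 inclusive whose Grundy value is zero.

0, 2, 4, 7, 9, 11, 14, 16, 18, 21, 23

n :  0  1  2  3  4  5  6  7  8  9 10 11 12 13 14 15 16 17 18 19 20 21 22 23
G :  0  1  0  1  0  1  2  0  1  0  1  0  1  2  0  1  0  1  0  1  2  0  1  0
P-positions are exactly the n with G(n) = 0.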